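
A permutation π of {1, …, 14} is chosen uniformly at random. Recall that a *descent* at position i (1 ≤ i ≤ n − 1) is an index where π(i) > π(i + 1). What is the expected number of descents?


Write X = Σ X_I over i = 1, …, 13, with X_I the indicator of one descent.
There are 13 indicators.
For each fixed i, the pair (π(i), π(i+1)) is a uniformly random ordered pair of distinct values from {1, …, 14}; by symmetry P[π(i) > π(i+1)] = 1/2.
By linearity: E[X] = 13 · (1/2) = (14 − 1) · (1/2) = 13/2 ≈ 6.500.

E[X] = 13/2 = 6.500.


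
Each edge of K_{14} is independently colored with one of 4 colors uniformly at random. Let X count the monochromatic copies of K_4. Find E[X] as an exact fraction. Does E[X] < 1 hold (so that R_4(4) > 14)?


E[X] = C(14, 4) · 4^{1 − 6} = 1001 · 4^{−5} = 1001/1024.
As a reduced fraction: E[X] = 1001/1024 ≈ 0.9775391.
Is E[X] < 1? YES.
Since E[X] < 1, there exists a 4-coloring of K_{14} with no monochromatic K_4; hence R_4(4) > 14.

E[X] = 1001/1024 ≈ 0.9775391; E[X] < 1, so R_4(4) > 14.


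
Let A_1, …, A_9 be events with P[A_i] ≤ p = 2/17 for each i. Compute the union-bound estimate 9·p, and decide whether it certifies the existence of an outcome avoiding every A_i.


Union bound: P[∪_{i=1}^{9} A_i] ≤ Σ_i P[A_i] ≤ 9·p = 9·(2/17) = 18/17.
Numerically: 18/17 ≈ 1.059.
Is 18/17 < 1? NO.
Since the bound 18/17 is ≥ 1, the union bound is uninformative here; it does NOT by itself certify existence.

9·p = 18/17 ≈ 1.059; existence NOT certified by the union bound.


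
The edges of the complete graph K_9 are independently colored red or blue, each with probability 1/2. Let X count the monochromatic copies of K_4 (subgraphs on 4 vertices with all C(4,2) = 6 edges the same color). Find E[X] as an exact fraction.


Let X = Σ_S X_S over the C(9, 4) = 126 subsets S of size 4, where X_S = 1 if the K_4 on S is monochromatic.
For a fixed S, the K_4 on S has C(4, 2) = 6 edges. P[all 6 edges red] = (1/2)^6, and likewise for blue, so P[monochromatic] = 2·(1/2)^6 = 2^{1 − 6} = 1/32.
Summing: E[X] = C(9, 4) · 2^{1 − 6} = 126 · 1/32 = 63/16.
Numerically: E[X] ≈ 3.9375.

E[X] = C(9,4)·2^(1−C(4,2)) = 63/16 ≈ 3.9375.


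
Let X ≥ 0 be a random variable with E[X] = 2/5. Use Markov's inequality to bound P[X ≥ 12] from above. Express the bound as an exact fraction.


μ = E[X] = 2/5, a = 12.
Markov: P[X ≥ 12] ≤ μ/a = (2/5)/12 = 1/30.
Numerically: ≈ 0.033.
(Since a = 12 > μ = 0.400, the bound 1/30 is < 1 and informative.)

P[X ≥ 12] ≤ 1/30 ≈ 0.033.


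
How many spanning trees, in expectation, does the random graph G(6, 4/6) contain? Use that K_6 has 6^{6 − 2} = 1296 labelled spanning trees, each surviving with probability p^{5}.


K_6 has 6^{6 − 2} = 1296 labelled spanning trees.
For each such spanning tree H, let X_H = 1 if all 5 edges of H are present in G. Then P[X_H = 1] = p^{5} = (2/3)^{5} = 32/243.
Summing the indicators: E[X] = Σ_H E[X_H] = 1296 · p^{5} = 1296 · 32/243 = 512/3.
Numerically: E[X] ≈ 170.67.

E[X] = 1296 · (2/3)^{5} = 512/3 ≈ 170.67.


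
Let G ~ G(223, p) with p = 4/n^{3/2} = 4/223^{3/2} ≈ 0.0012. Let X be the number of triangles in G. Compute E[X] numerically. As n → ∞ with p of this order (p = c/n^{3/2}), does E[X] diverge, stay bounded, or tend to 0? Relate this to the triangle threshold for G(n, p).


Number of potential triangles: C(223, 3) = 1823471.
Each occurs with probability p³ ≈ (0.0012)³ ≈ 1.73304e-09.
By linearity: E[X] = C(223, 3)·p³ ≈ 1823471 · 1.73304e-09 ≈ 0.003.
Since α = 3/2 > 1, p = c/n^{3/2} = o(1/n) is below the triangle threshold p ~ 1/n. Asymptotically E[X] ~ (c³/6)·n^{3(1−α)} = (4³/6)·n^{-1.5} → 0, so by Markov's inequality G has no triangles w.h.p.

E[X] ≈ 0.003; in regime p = Θ(1/n^{3/2}) E[X] tends to 0 (below the triangle threshold p ~ 1/n).


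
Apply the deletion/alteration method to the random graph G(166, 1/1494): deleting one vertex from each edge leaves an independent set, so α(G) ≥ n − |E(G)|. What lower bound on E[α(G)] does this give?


E[|E(G)|] = C(166, 2)·p = 13695 · (1/1494) = 55/6.
E[α(G)] ≥ n − E[|E(G)|] = 166 − 55/6 = 941/6.
Numerically: ≈ 156.833333.
(This is only a lower bound; the true E[α(G)] may be larger.)

E[α(G)] ≥ 941/6 ≈ 156.833333.


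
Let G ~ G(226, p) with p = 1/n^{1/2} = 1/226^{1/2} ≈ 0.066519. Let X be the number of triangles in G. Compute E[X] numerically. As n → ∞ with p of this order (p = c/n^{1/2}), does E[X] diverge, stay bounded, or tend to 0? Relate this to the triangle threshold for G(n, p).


Number of potential triangles: C(226, 3) = 1898400.
Each occurs with probability p³ ≈ (0.066519)³ ≈ 2.9433190e-04.
By linearity: E[X] = C(226, 3)·p³ ≈ 1898400 · 2.9433190e-04 ≈ 558.75969.
Since α = 1/2 < 1, p = c/n^{1/2} ≫ 1/n is above the triangle threshold p ~ 1/n. Asymptotically E[X] ~ (c³/6)·n^{3(1−α)} = (1³/6)·n^{1.5} → ∞; triangles are abundant w.h.p.

E[X] ≈ 558.75969; in regime p = Θ(1/n^{1/2}) E[X] diverges (above the triangle threshold p ~ 1/n).


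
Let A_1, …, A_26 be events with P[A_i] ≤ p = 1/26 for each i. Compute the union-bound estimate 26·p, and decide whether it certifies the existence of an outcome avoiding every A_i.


Union bound: P[∪_{i=1}^{26} A_i] ≤ Σ_i P[A_i] ≤ 26·p = 26·(1/26) = 1.
Numerically: 1 ≈ 1.000000.
Is 1 < 1? NO.
Since the bound 1 is ≥ 1, the union bound is uninformative here; it does NOT by itself certify existence.

26·p = 1 ≈ 1.000000; existence NOT certified by the union bound.


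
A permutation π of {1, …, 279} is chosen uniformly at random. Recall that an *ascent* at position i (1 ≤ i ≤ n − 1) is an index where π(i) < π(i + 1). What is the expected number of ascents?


Write X = Σ X_I over i = 1, …, 278, with X_I the indicator of one ascent.
There are 278 indicators.
For each fixed i, the pair (π(i), π(i+1)) is a uniformly random ordered pair of distinct values from {1, …, 279}; by symmetry P[π(i) < π(i+1)] = 1/2.
By linearity: E[X] = 278 · (1/2) = (279 − 1) · (1/2) = 139 ≈ 139.000000.

E[X] = 139 = 139.000000.


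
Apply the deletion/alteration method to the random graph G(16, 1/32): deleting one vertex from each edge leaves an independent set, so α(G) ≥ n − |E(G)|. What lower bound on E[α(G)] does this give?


E[|E(G)|] = C(16, 2)·p = 120 · (1/32) = 15/4.
E[α(G)] ≥ n − E[|E(G)|] = 16 − 15/4 = 49/4.
Numerically: ≈ 12.250.
(This is only a lower bound; the true E[α(G)] may be larger.)

E[α(G)] ≥ 49/4 ≈ 12.250.


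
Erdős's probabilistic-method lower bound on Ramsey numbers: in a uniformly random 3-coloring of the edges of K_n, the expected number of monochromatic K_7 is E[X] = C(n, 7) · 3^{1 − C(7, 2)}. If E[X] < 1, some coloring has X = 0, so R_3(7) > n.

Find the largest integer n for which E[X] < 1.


We need C(n, 7) · 3^{1 − 21} < 1, i.e. C(n, 7) < 3^{21 − 1} = 3486784401.
Check values of n near the boundary:
  n = 79: C(79, 7) = 2898753715; 2898753715 < 3486784401? YES
  n = 80: C(80, 7) = 3176716400; 3176716400 < 3486784401? YES
  n = 81: C(81, 7) = 3477216600; 3477216600 < 3486784401? YES
  n = 82: C(82, 7) = 3801756816; 3801756816 < 3486784401? NO
  n = 83: C(83, 7) = 4151918628; 4151918628 < 3486784401? NO
  n = 84: C(84, 7) = 4529365776; 4529365776 < 3486784401? NO
The largest n with C(n, 7) < 3486784401 is n = 81 (where E[X] = 42928600/43046721 ≈ 0.997256). Hence R_3(7) > 81, i.e. R_3(7) ≥ 82.

Largest n = 81; hence R_3(7) > 81.


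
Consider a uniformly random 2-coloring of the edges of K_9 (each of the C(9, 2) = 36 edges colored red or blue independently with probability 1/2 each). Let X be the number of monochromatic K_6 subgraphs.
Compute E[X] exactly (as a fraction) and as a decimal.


Let X = Σ_S X_S over the C(9, 6) = 84 subsets S of size 6, where X_S = 1 if the K_6 on S is monochromatic.
For a fixed S, the K_6 on S has C(6, 2) = 15 edges. P[all 15 edges red] = (1/2)^15, and likewise for blue, so P[monochromatic] = 2·(1/2)^15 = 2^{1 − 15} = 1/16384.
By linearity of expectation: E[X] = C(9, 6) · 2^{1 − 15} = 84 · 1/16384 = 21/4096.
Numerically: E[X] ≈ 0.00513.

E[X] = C(9,6)·2^(1−C(6,2)) = 21/4096 ≈ 0.00513.


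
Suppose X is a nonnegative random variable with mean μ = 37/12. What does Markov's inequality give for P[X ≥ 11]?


μ = E[X] = 37/12, a = 11.
Markov: P[X ≥ 11] ≤ μ/a = (37/12)/11 = 37/132.
Numerically: ≈ 0.28030.
(Since a = 11 > μ = 3.08333, the bound 37/132 is < 1 and informative.)

P[X ≥ 11] ≤ 37/132 ≈ 0.28030.


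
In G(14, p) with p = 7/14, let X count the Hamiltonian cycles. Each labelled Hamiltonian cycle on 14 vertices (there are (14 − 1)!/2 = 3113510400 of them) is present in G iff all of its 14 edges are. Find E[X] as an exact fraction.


K_14 has (14 − 1)!/2 = 3113510400 labelled Hamiltonian cycles.
For each such Hamiltonian cycle H, let X_H = 1 if all 14 edges of H are present in G. Then P[X_H = 1] = p^{14} = (1/2)^{14} = 1/16384.
By linearity of expectation: E[X] = Σ_H E[X_H] = 3113510400 · p^{14} = 3113510400 · 1/16384 = 6081075/32.
Numerically: E[X] ≈ 1.9003e+05.

E[X] = 3113510400 · (1/2)^{14} = 6081075/32 ≈ 1.9003e+05.


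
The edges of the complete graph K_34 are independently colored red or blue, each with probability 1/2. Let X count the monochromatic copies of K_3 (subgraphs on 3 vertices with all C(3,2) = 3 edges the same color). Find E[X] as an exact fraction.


Let X = Σ_S X_S over the C(34, 3) = 5984 subsets S of size 3, where X_S = 1 if the K_3 on S is monochromatic.
For a fixed S, the K_3 on S has C(3, 2) = 3 edges. P[all 3 edges red] = (1/2)^3, and likewise for blue, so P[monochromatic] = 2·(1/2)^3 = 2^{1 − 3} = 1/4.
By linearity: E[X] = C(34, 3) · 2^{1 − 3} = 5984 · 1/4 = 1496.
Numerically: E[X] ≈ 1496.00000.

E[X] = C(34,3)·2^(1−C(3,2)) = 1496 ≈ 1496.00000.


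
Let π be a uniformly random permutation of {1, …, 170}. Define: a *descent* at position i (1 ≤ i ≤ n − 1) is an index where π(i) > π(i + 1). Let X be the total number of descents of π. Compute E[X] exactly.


Write X = Σ X_I over i = 1, …, 169, with X_I the indicator of one descent.
There are 169 indicators.
For each fixed i, the pair (π(i), π(i+1)) is a uniformly random ordered pair of distinct values from {1, …, 170}; by symmetry P[π(i) > π(i+1)] = 1/2.
By linearity: E[X] = 169 · (1/2) = (170 − 1) · (1/2) = 169/2 ≈ 84.5000.

E[X] = 169/2 = 84.5000.


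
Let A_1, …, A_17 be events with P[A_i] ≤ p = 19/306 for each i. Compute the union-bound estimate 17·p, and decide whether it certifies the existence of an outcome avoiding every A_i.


Union bound: P[∪_{i=1}^{17} A_i] ≤ Σ_i P[A_i] ≤ 17·p = 17·(19/306) = 19/18.
Numerically: 19/18 ≈ 1.056.
Is 19/18 < 1? NO.
Since the bound 19/18 is ≥ 1, the union bound is uninformative here; it does NOT by itself certify existence.

17·p = 19/18 ≈ 1.056; existence NOT certified by the union bound.


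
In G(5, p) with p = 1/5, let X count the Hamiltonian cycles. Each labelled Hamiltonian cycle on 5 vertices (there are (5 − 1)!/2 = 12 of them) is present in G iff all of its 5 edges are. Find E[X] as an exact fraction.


K_5 has (5 − 1)!/2 = 12 labelled Hamiltonian cycles.
For each such Hamiltonian cycle H, let X_H = 1 if all 5 edges of H are present in G. Then P[X_H = 1] = p^{5} = (1/5)^{5} = 1/3125.
By linearity of expectation: E[X] = Σ_H E[X_H] = 12 · p^{5} = 12 · 1/3125 = 12/3125.
Numerically: E[X] ≈ 0.00384.

E[X] = 12 · (1/5)^{5} = 12/3125 ≈ 0.00384.


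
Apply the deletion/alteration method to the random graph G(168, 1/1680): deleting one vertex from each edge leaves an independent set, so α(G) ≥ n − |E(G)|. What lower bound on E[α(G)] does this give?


E[|E(G)|] = C(168, 2)·p = 14028 · (1/1680) = 167/20.
E[α(G)] ≥ n − E[|E(G)|] = 168 − 167/20 = 3193/20.
Numerically: ≈ 159.6500.
(This is only a lower bound; the true E[α(G)] may be larger.)

E[α(G)] ≥ 3193/20 ≈ 159.6500.


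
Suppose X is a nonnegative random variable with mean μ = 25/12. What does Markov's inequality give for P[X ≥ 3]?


μ = E[X] = 25/12, a = 3.
Markov: P[X ≥ 3] ≤ μ/a = (25/12)/3 = 25/36.
Numerically: ≈ 0.694.
(Since a = 3 > μ = 2.083, the bound 25/36 is < 1 and informative.)

P[X ≥ 3] ≤ 25/36 ≈ 0.694.


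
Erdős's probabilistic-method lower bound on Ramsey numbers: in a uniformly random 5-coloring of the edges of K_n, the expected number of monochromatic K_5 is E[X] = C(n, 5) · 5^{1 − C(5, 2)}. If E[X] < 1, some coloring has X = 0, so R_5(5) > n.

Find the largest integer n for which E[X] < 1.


We need C(n, 5) · 5^{1 − 10} < 1, i.e. C(n, 5) < 5^{10 − 1} = 1953125.
Check values of n near the boundary:
  n = 47: C(47, 5) = 1533939; 1533939 < 1953125? YES
  n = 48: C(48, 5) = 1712304; 1712304 < 1953125? YES
  n = 49: C(49, 5) = 1906884; 1906884 < 1953125? YES
  n = 50: C(50, 5) = 2118760; 2118760 < 1953125? NO
  n = 51: C(51, 5) = 2349060; 2349060 < 1953125? NO
The largest n with C(n, 5) < 1953125 is n = 49 (where E[X] = 1906884/1953125 ≈ 0.9763246). Hence R_5(5) > 49, i.e. R_5(5) ≥ 50.

Largest n = 49; hence R_5(5) > 49.


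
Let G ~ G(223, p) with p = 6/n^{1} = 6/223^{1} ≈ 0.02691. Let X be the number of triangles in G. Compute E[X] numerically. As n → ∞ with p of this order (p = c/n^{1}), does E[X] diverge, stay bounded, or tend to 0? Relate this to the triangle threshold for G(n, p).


Number of potential triangles: C(223, 3) = 1823471.
Each occurs with probability p³ ≈ (0.02691)³ ≈ 1.947777e-05.
By linearity: E[X] = C(223, 3)·p³ ≈ 1823471 · 1.947777e-05 ≈ 35.5171.
Here α = 1, so p = 6/n is exactly at the triangle threshold p ~ 1/n. Asymptotically E[X] → c³/6 = 6³/6 = 36 ≈ 36.0000, a bounded constant. In this regime the triangle count is asymptotically Poisson(c³/6).

E[X] ≈ 35.5171; in regime p = Θ(1/n^{1}) E[X] stays bounded (at the triangle threshold p ~ 1/n).


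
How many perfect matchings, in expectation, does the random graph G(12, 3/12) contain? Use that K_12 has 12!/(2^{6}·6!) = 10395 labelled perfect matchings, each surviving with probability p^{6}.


K_12 has 12!/(2^{6}·6!) = 10395 labelled perfect matchings.
For each such perfect matching H, let X_H = 1 if all 6 edges of H are present in G. Then P[X_H = 1] = p^{6} = (1/4)^{6} = 1/4096.
By linearity: E[X] = Σ_H E[X_H] = 10395 · p^{6} = 10395 · 1/4096 = 10395/4096.
Numerically: E[X] ≈ 2.53784.

E[X] = 10395 · (1/4)^{6} = 10395/4096 ≈ 2.53784.


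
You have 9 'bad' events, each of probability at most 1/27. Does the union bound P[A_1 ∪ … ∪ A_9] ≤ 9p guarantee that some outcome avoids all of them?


Union bound: P[∪_{i=1}^{9} A_i] ≤ Σ_i P[A_i] ≤ 9·p = 9·(1/27) = 1/3.
Numerically: 1/3 ≈ 0.333333.
Is 1/3 < 1? YES.
Since P[∪ A_i] ≤ 1/3 < 1, the complement has P[∩ A_i^c] ≥ 1 − 1/3 = 2/3 > 0, so some outcome avoids every A_i.

9·p = 1/3 ≈ 0.333333; existence CERTIFIED by the union bound.


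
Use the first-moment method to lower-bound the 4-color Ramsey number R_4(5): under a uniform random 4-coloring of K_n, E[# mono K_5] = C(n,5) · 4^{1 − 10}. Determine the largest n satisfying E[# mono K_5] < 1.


We need C(n, 5) · 4^{1 − 10} < 1, i.e. C(n, 5) < 4^{10 − 1} = 262144.
Check values of n near the boundary:
  n = 28: C(28, 5) = 98280; 98280 < 262144? YES
  n = 29: C(29, 5) = 118755; 118755 < 262144? YES
  n = 30: C(30, 5) = 142506; 142506 < 262144? YES
  n = 31: C(31, 5) = 169911; 169911 < 262144? YES
  n = 32: C(32, 5) = 201376; 201376 < 262144? YES
  n = 33: C(33, 5) = 237336; 237336 < 262144? YES
  n = 34: C(34, 5) = 278256; 278256 < 262144? NO
  n = 35: C(35, 5) = 324632; 324632 < 262144? NO
The largest n with C(n, 5) < 262144 is n = 33 (where E[X] = 29667/32768 ≈ 0.905). Hence R_4(5) > 33, i.e. R_4(5) ≥ 34.

Largest n = 33; hence R_4(5) > 33.


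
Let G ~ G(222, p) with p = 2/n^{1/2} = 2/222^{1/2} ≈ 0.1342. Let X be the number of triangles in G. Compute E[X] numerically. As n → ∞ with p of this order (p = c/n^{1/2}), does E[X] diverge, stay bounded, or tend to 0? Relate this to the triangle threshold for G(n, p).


Number of potential triangles: C(222, 3) = 1798940.
Each occurs with probability p³ ≈ (0.1342)³ ≈ 2.418580e-03.
By linearity: E[X] = C(222, 3)·p³ ≈ 1798940 · 2.418580e-03 ≈ 4350.8810.
Since α = 1/2 < 1, p = c/n^{1/2} ≫ 1/n is above the triangle threshold p ~ 1/n. Asymptotically E[X] ~ (c³/6)·n^{3(1−α)} = (2³/6)·n^{1.5} → ∞; triangles are abundant w.h.p.

E[X] ≈ 4350.8810; in regime p = Θ(1/n^{1/2}) E[X] diverges (above the triangle threshold p ~ 1/n).


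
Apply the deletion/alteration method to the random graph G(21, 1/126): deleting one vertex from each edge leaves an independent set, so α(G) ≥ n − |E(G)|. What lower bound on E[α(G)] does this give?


E[|E(G)|] = C(21, 2)·p = 210 · (1/126) = 5/3.
E[α(G)] ≥ n − E[|E(G)|] = 21 − 5/3 = 58/3.
Numerically: ≈ 19.3333.
(This is only a lower bound; the true E[α(G)] may be larger.)

E[α(G)] ≥ 58/3 ≈ 19.3333.


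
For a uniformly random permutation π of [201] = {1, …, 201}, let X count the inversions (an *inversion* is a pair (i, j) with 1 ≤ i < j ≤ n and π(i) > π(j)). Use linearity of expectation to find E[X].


Write X = Σ X_I over the C(201, 2) = 20100 pairs i < j, with X_I the indicator of one inversion.
There are 20100 indicators.
For each fixed pair i < j, the values π(i) and π(j) are two distinct elements of {1, …, 201} in uniformly random order; by symmetry P[π(i) > π(j)] = 1/2.
By linearity: E[X] = 20100 · (1/2) = C(201, 2) · (1/2) = 20100/2 = 10050 ≈ 10050.000.

E[X] = 10050 = 10050.000.


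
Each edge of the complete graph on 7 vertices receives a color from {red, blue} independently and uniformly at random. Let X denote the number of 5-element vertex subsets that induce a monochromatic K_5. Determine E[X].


Let X = Σ_S X_S over the C(7, 5) = 21 subsets S of size 5, where X_S = 1 if the K_5 on S is monochromatic.
For a fixed S, the K_5 on S has C(5, 2) = 10 edges. P[all 10 edges red] = (1/2)^10, and likewise for blue, so P[monochromatic] = 2·(1/2)^10 = 2^{1 − 10} = 1/512.
By linearity of expectation: E[X] = C(7, 5) · 2^{1 − 10} = 21 · 1/512 = 21/512.
Numerically: E[X] ≈ 0.0410.

E[X] = C(7,5)·2^(1−C(5,2)) = 21/512 ≈ 0.0410.


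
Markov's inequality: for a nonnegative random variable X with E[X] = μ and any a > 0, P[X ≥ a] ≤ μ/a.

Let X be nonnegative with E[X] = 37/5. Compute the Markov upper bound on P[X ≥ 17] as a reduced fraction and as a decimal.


μ = E[X] = 37/5, a = 17.
Markov: P[X ≥ 17] ≤ μ/a = (37/5)/17 = 37/85.
Numerically: ≈ 0.43529.
(Since a = 17 > μ = 7.40000, the bound 37/85 is < 1 and informative.)

P[X ≥ 17] ≤ 37/85 ≈ 0.43529.


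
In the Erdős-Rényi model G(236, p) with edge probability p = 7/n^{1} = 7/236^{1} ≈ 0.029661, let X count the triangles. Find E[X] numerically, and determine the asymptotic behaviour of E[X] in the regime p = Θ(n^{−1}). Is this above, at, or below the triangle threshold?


Number of potential triangles: C(236, 3) = 2162940.
Each occurs with probability p³ ≈ (0.029661)³ ≈ 2.6095049e-05.
By linearity: E[X] = C(236, 3)·p³ ≈ 2162940 · 2.6095049e-05 ≈ 56.44202.
Here α = 1, so p = 7/n is exactly at the triangle threshold p ~ 1/n. Asymptotically E[X] → c³/6 = 7³/6 = 343/6 ≈ 57.16667, a bounded constant. In this regime the triangle count is asymptotically Poisson(c³/6).

E[X] ≈ 56.44202; in regime p = Θ(1/n^{1}) E[X] stays bounded (at the triangle threshold p ~ 1/n).


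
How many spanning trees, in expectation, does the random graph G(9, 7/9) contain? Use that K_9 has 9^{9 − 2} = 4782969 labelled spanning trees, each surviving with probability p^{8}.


K_9 has 9^{9 − 2} = 4782969 labelled spanning trees.
For each such spanning tree H, let X_H = 1 if all 8 edges of H are present in G. Then P[X_H = 1] = p^{8} = (7/9)^{8} = 5764801/43046721.
By linearity of expectation: E[X] = Σ_H E[X_H] = 4782969 · p^{8} = 4782969 · 5764801/43046721 = 5764801/9.
Numerically: E[X] ≈ 640533.

E[X] = 4782969 · (7/9)^{8} = 5764801/9 ≈ 640533.


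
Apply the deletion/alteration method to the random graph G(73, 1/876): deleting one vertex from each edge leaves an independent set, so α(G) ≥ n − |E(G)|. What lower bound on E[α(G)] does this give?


E[|E(G)|] = C(73, 2)·p = 2628 · (1/876) = 3.
E[α(G)] ≥ n − E[|E(G)|] = 73 − 3 = 70.
Numerically: ≈ 70.0000.
(This is only a lower bound; the true E[α(G)] may be larger.)

E[α(G)] ≥ 70 ≈ 70.0000.


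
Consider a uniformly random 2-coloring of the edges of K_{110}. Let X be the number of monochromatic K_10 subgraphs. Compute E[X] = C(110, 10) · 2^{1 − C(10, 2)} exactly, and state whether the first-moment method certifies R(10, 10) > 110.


E[X] = C(110, 10) · 2^{1 − 45} = 46897636623981 · 2^{−44} = 46897636623981/17592186044416.
As a reduced fraction: E[X] = 46897636623981/17592186044416 ≈ 2.666.
Is E[X] < 1? NO.
Since E[X] ≥ 1, the first-moment bound is inconclusive at n = 110; it does NOT by itself certify R(10, 10) > 110.

E[X] = 46897636623981/17592186044416 ≈ 2.666; E[X] ≥ 1; first-moment method inconclusive here.


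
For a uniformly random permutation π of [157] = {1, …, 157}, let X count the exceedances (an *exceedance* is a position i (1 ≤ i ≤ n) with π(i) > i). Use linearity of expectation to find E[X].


Write X = Σ_{i=1}^{157} X_i, where X_i = 1_{π(i) > i}.
For each fixed i, π(i) is uniform over {1, …, 157} (marginal of a uniform permutation), so P[π(i) > i] = (n − i)/n. Summing: Σ_{i=1}^{157} (n − i)/n = (0 + 1 + … + 156)/157 = 157(157 − 1)/(2·157) = (157 − 1)/2.
Hence E[X] = Σ_{i=1}^{157} (157 − i)/157 = 78 ≈ 78.0000.

E[X] = 78 = 78.0000.


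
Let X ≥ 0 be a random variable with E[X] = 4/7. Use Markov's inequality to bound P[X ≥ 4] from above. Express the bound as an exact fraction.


μ = E[X] = 4/7, a = 4.
Markov: P[X ≥ 4] ≤ μ/a = (4/7)/4 = 1/7.
Numerically: ≈ 0.143.
(Since a = 4 > μ = 0.571, the bound 1/7 is < 1 and informative.)

P[X ≥ 4] ≤ 1/7 ≈ 0.143.


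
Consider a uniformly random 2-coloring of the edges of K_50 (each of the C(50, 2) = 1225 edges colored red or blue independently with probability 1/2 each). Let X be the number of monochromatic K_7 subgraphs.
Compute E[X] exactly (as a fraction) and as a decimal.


Let X = Σ_S X_S over the C(50, 7) = 99884400 subsets S of size 7, where X_S = 1 if the K_7 on S is monochromatic.
For a fixed S, the K_7 on S has C(7, 2) = 21 edges. P[all 21 edges red] = (1/2)^21, and likewise for blue, so P[monochromatic] = 2·(1/2)^21 = 2^{1 − 21} = 1/1048576.
Summing: E[X] = C(50, 7) · 2^{1 − 21} = 99884400 · 1/1048576 = 6242775/65536.
Numerically: E[X] ≈ 95.2572.

E[X] = C(50,7)·2^(1−C(7,2)) = 6242775/65536 ≈ 95.2572.


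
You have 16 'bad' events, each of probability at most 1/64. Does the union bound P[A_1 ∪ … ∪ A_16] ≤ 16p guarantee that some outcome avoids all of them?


Union bound: P[∪_{i=1}^{16} A_i] ≤ Σ_i P[A_i] ≤ 16·p = 16·(1/64) = 1/4.
Numerically: 1/4 ≈ 0.250.
Is 1/4 < 1? YES.
Since P[∪ A_i] ≤ 1/4 < 1, the complement has P[∩ A_i^c] ≥ 1 − 1/4 = 3/4 > 0, so some outcome avoids every A_i.

16·p = 1/4 ≈ 0.250; existence CERTIFIED by the union bound.


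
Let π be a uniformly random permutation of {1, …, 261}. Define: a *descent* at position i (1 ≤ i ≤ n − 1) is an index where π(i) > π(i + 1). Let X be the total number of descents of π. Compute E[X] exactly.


Write X = Σ X_I over i = 1, …, 260, with X_I the indicator of one descent.
There are 260 indicators.
For each fixed i, the pair (π(i), π(i+1)) is a uniformly random ordered pair of distinct values from {1, …, 261}; by symmetry P[π(i) > π(i+1)] = 1/2.
By linearity: E[X] = 260 · (1/2) = (261 − 1) · (1/2) = 130 ≈ 130.0000.

E[X] = 130 = 130.0000.


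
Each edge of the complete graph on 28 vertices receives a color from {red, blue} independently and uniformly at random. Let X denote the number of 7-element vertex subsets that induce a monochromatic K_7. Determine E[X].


Let X = Σ_S X_S over the C(28, 7) = 1184040 subsets S of size 7, where X_S = 1 if the K_7 on S is monochromatic.
For a fixed S, the K_7 on S has C(7, 2) = 21 edges. P[all 21 edges red] = (1/2)^21, and likewise for blue, so P[monochromatic] = 2·(1/2)^21 = 2^{1 − 21} = 1/1048576.
By linearity of expectation: E[X] = C(28, 7) · 2^{1 − 21} = 1184040 · 1/1048576 = 148005/131072.
Numerically: E[X] ≈ 1.12919.

E[X] = C(28,7)·2^(1−C(7,2)) = 148005/131072 ≈ 1.12919.


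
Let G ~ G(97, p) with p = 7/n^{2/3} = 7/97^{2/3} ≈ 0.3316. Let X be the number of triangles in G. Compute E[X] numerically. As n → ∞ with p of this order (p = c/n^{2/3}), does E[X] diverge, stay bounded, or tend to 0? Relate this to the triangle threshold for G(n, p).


Number of potential triangles: C(97, 3) = 147440.
Each occurs with probability p³ ≈ (0.3316)³ ≈ 3.645446e-02.
By linearity: E[X] = C(97, 3)·p³ ≈ 147440 · 3.645446e-02 ≈ 5374.8454.
Since α = 2/3 < 1, p = c/n^{2/3} ≫ 1/n is above the triangle threshold p ~ 1/n. Asymptotically E[X] ~ (c³/6)·n^{3(1−α)} = (7³/6)·n^{1} → ∞; triangles are abundant w.h.p.

E[X] ≈ 5374.8454; in regime p = Θ(1/n^{2/3}) E[X] diverges (above the triangle threshold p ~ 1/n).


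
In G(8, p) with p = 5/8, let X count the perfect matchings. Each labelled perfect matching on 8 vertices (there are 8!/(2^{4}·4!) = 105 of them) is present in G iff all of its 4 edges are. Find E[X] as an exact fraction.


K_8 has 8!/(2^{4}·4!) = 105 labelled perfect matchings.
For each such perfect matching H, let X_H = 1 if all 4 edges of H are present in G. Then P[X_H = 1] = p^{4} = (5/8)^{4} = 625/4096.
By linearity of expectation: E[X] = Σ_H E[X_H] = 105 · p^{4} = 105 · 625/4096 = 65625/4096.
Numerically: E[X] ≈ 16.

E[X] = 105 · (5/8)^{4} = 65625/4096 ≈ 16.


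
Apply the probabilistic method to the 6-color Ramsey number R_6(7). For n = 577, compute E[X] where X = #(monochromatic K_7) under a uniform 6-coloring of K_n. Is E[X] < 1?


E[X] = C(577, 7) · 6^{1 − 21} = 4073186129881440 · 6^{−20} = 4073186129881440/3656158440062976.
As a reduced fraction: E[X] = 42429022186265/38084983750656 ≈ 1.11406.
Is E[X] < 1? NO.
Since E[X] ≥ 1, the first-moment bound is inconclusive at n = 577; it does NOT by itself certify R_6(7) > 577.

E[X] = 42429022186265/38084983750656 ≈ 1.11406; E[X] ≥ 1; first-moment method inconclusive here.


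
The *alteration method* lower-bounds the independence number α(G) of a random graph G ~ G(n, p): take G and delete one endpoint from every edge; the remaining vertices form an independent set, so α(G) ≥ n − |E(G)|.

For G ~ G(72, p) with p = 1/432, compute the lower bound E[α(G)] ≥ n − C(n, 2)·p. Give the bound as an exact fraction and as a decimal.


E[|E(G)|] = C(72, 2)·p = 2556 · (1/432) = 71/12.
E[α(G)] ≥ n − E[|E(G)|] = 72 − 71/12 = 793/12.
Numerically: ≈ 66.08333.
(This is only a lower bound; the true E[α(G)] may be larger.)

E[α(G)] ≥ 793/12 ≈ 66.08333.


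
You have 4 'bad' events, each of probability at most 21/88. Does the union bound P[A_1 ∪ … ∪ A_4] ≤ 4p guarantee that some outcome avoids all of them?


Union bound: P[∪_{i=1}^{4} A_i] ≤ Σ_i P[A_i] ≤ 4·p = 4·(21/88) = 21/22.
Numerically: 21/22 ≈ 0.954545.
Is 21/22 < 1? YES.
Since P[∪ A_i] ≤ 21/22 < 1, the complement has P[∩ A_i^c] ≥ 1 − 21/22 = 1/22 > 0, so some outcome avoids every A_i.

4·p = 21/22 ≈ 0.954545; existence CERTIFIED by the union bound.


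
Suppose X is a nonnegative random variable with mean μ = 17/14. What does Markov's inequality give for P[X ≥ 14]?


μ = E[X] = 17/14, a = 14.
Markov: P[X ≥ 14] ≤ μ/a = (17/14)/14 = 17/196.
Numerically: ≈ 0.0867.
(Since a = 14 > μ = 1.2143, the bound 17/196 is < 1 and informative.)

P[X ≥ 14] ≤ 17/196 ≈ 0.0867.


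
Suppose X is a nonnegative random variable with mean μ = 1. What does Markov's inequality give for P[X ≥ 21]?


μ = E[X] = 1, a = 21.
Markov: P[X ≥ 21] ≤ μ/a = (1)/21 = 1/21.
Numerically: ≈ 0.0476.
(Since a = 21 > μ = 1.0000, the bound 1/21 is < 1 and informative.)

P[X ≥ 21] ≤ 1/21 ≈ 0.0476.


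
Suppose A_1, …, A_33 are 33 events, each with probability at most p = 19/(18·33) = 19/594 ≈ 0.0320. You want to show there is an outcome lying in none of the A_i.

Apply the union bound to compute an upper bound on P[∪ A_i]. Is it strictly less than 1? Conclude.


Union bound: P[∪_{i=1}^{33} A_i] ≤ Σ_i P[A_i] ≤ 33·p = 33·(19/594) = 19/18.
Numerically: 19/18 ≈ 1.0556.
Is 19/18 < 1? NO.
Since the bound 19/18 is ≥ 1, the union bound is uninformative here; it does NOT by itself certify existence.

33·p = 19/18 ≈ 1.0556; existence NOT certified by the union bound.


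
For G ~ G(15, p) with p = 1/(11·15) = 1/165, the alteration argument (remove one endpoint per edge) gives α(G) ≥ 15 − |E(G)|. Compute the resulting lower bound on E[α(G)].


E[|E(G)|] = C(15, 2)·p = 105 · (1/165) = 7/11.
E[α(G)] ≥ n − E[|E(G)|] = 15 − 7/11 = 158/11.
Numerically: ≈ 14.3636.
(This is only a lower bound; the true E[α(G)] may be larger.)

E[α(G)] ≥ 158/11 ≈ 14.3636.


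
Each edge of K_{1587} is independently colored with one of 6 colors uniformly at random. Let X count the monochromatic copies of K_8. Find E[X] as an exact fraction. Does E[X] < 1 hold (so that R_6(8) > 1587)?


E[X] = C(1587, 8) · 6^{1 − 28} = 980438554550826798570 · 6^{−27} = 980438554550826798570/1023490369077469249536.
As a reduced fraction: E[X] = 54468808586157044365/56860576059859402752 ≈ 0.9579363.
Is E[X] < 1? YES.
Since E[X] < 1, there exists a 6-coloring of K_{1587} with no monochromatic K_8; hence R_6(8) > 1587.

E[X] = 54468808586157044365/56860576059859402752 ≈ 0.9579363; E[X] < 1, so R_6(8) > 1587.


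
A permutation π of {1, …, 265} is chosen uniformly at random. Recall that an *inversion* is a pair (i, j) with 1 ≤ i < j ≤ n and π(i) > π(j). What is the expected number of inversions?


Write X = Σ X_I over the C(265, 2) = 34980 pairs i < j, with X_I the indicator of one inversion.
There are 34980 indicators.
For each fixed pair i < j, the values π(i) and π(j) are two distinct elements of {1, …, 265} in uniformly random order; by symmetry P[π(i) > π(j)] = 1/2.
By linearity: E[X] = 34980 · (1/2) = C(265, 2) · (1/2) = 34980/2 = 17490 ≈ 17490.00000.

E[X] = 17490 = 17490.00000.


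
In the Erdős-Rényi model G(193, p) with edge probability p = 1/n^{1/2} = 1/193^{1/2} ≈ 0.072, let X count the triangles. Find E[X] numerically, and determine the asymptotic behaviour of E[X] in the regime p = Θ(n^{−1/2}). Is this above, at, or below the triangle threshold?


Number of potential triangles: C(193, 3) = 1179616.
Each occurs with probability p³ ≈ (0.072)³ ≈ 3.72962e-04.
By linearity: E[X] = C(193, 3)·p³ ≈ 1179616 · 3.72962e-04 ≈ 439.951.
Since α = 1/2 < 1, p = c/n^{1/2} ≫ 1/n is above the triangle threshold p ~ 1/n. Asymptotically E[X] ~ (c³/6)·n^{3(1−α)} = (1³/6)·n^{1.5} → ∞; triangles are abundant w.h.p.

E[X] ≈ 439.951; in regime p = Θ(1/n^{1/2}) E[X] diverges (above the triangle threshold p ~ 1/n).


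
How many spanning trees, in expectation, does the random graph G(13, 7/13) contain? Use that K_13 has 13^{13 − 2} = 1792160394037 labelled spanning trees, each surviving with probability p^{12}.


K_13 has 13^{13 − 2} = 1792160394037 labelled spanning trees.
For each such spanning tree H, let X_H = 1 if all 12 edges of H are present in G. Then P[X_H = 1] = p^{12} = (7/13)^{12} = 13841287201/23298085122481.
By linearity: E[X] = Σ_H E[X_H] = 1792160394037 · p^{12} = 1792160394037 · 13841287201/23298085122481 = 13841287201/13.
Numerically: E[X] ≈ 1.065e+09.

E[X] = 1792160394037 · (7/13)^{12} = 13841287201/13 ≈ 1.065e+09.


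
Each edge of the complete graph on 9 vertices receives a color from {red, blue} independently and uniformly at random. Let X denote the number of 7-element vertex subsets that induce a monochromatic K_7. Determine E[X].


Let X = Σ_S X_S over the C(9, 7) = 36 subsets S of size 7, where X_S = 1 if the K_7 on S is monochromatic.
For a fixed S, the K_7 on S has C(7, 2) = 21 edges. P[all 21 edges red] = (1/2)^21, and likewise for blue, so P[monochromatic] = 2·(1/2)^21 = 2^{1 − 21} = 1/1048576.
Summing: E[X] = C(9, 7) · 2^{1 − 21} = 36 · 1/1048576 = 9/262144.
Numerically: E[X] ≈ 0.000034.

E[X] = C(9,7)·2^(1−C(7,2)) = 9/262144 ≈ 0.000034.


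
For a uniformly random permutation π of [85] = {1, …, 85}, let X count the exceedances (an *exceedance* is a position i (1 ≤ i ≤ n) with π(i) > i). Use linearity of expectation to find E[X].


Write X = Σ_{i=1}^{85} X_i, where X_i = 1_{π(i) > i}.
For each fixed i, π(i) is uniform over {1, …, 85} (marginal of a uniform permutation), so P[π(i) > i] = (n − i)/n. Summing: Σ_{i=1}^{85} (n − i)/n = (0 + 1 + … + 84)/85 = 85(85 − 1)/(2·85) = (85 − 1)/2.
Hence E[X] = Σ_{i=1}^{85} (85 − i)/85 = 42 ≈ 42.000000.

E[X] = 42 = 42.000000.


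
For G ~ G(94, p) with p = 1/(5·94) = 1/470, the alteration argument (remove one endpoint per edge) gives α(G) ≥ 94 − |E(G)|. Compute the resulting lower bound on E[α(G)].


E[|E(G)|] = C(94, 2)·p = 4371 · (1/470) = 93/10.
E[α(G)] ≥ n − E[|E(G)|] = 94 − 93/10 = 847/10.
Numerically: ≈ 84.700000.
(This is only a lower bound; the true E[α(G)] may be larger.)

E[α(G)] ≥ 847/10 ≈ 84.700000.


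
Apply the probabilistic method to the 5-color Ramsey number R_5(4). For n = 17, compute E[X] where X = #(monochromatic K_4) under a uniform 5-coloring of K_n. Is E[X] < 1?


E[X] = C(17, 4) · 5^{1 − 6} = 2380 · 5^{−5} = 2380/3125.
As a reduced fraction: E[X] = 476/625 ≈ 0.7616.
Is E[X] < 1? YES.
Since E[X] < 1, there exists a 5-coloring of K_{17} with no monochromatic K_4; hence R_5(4) > 17.

E[X] = 476/625 ≈ 0.7616; E[X] < 1, so R_5(4) > 17.


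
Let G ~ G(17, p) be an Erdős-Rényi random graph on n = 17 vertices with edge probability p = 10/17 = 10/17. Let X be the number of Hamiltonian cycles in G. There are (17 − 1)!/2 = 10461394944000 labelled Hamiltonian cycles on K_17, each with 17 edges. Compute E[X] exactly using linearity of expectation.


K_17 has (17 − 1)!/2 = 10461394944000 labelled Hamiltonian cycles.
For each such Hamiltonian cycle H, let X_H = 1 if all 17 edges of H are present in G. Then P[X_H = 1] = p^{17} = (10/17)^{17} = 100000000000000000/827240261886336764177.
By linearity of expectation: E[X] = Σ_H E[X_H] = 10461394944000 · p^{17} = 10461394944000 · 100000000000000000/827240261886336764177 = 1046139494400000000000000000000/827240261886336764177.
Numerically: E[X] ≈ 1.265e+09.

E[X] = 10461394944000 · (10/17)^{17} = 1046139494400000000000000000000/827240261886336764177 ≈ 1.265e+09.


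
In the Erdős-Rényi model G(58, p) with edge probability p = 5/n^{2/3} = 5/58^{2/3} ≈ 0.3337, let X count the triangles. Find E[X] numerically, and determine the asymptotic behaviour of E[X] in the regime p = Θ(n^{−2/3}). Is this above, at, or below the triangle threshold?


Number of potential triangles: C(58, 3) = 30856.
Each occurs with probability p³ ≈ (0.3337)³ ≈ 3.7158145e-02.
By linearity: E[X] = C(58, 3)·p³ ≈ 30856 · 3.7158145e-02 ≈ 1146.55172.
Since α = 2/3 < 1, p = c/n^{2/3} ≫ 1/n is above the triangle threshold p ~ 1/n. Asymptotically E[X] ~ (c³/6)·n^{3(1−α)} = (5³/6)·n^{1} → ∞; triangles are abundant w.h.p.

E[X] ≈ 1146.55172; in regime p = Θ(1/n^{2/3}) E[X] diverges (above the triangle threshold p ~ 1/n).


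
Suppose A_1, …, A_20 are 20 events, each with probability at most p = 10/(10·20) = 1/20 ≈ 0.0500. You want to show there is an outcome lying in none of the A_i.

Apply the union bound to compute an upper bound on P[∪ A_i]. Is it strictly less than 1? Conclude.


Union bound: P[∪_{i=1}^{20} A_i] ≤ Σ_i P[A_i] ≤ 20·p = 20·(1/20) = 1.
Numerically: 1 ≈ 1.0000.
Is 1 < 1? NO.
Since the bound 1 is ≥ 1, the union bound is uninformative here; it does NOT by itself certify existence.

20·p = 1 ≈ 1.0000; existence NOT certified by the union bound.


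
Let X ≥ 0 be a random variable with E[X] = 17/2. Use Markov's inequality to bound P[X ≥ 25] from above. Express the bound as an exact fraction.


μ = E[X] = 17/2, a = 25.
Markov: P[X ≥ 25] ≤ μ/a = (17/2)/25 = 17/50.
Numerically: ≈ 0.3400.
(Since a = 25 > μ = 8.5000, the bound 17/50 is < 1 and informative.)

P[X ≥ 25] ≤ 17/50 ≈ 0.3400.


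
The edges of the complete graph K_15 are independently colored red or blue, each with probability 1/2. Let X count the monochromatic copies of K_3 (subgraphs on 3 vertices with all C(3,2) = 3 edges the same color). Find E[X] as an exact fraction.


Let X = Σ_S X_S over the C(15, 3) = 455 subsets S of size 3, where X_S = 1 if the K_3 on S is monochromatic.
For a fixed S, the K_3 on S has C(3, 2) = 3 edges. P[all 3 edges red] = (1/2)^3, and likewise for blue, so P[monochromatic] = 2·(1/2)^3 = 2^{1 − 3} = 1/4.
By linearity: E[X] = C(15, 3) · 2^{1 − 3} = 455 · 1/4 = 455/4.
Numerically: E[X] ≈ 113.750.

E[X] = C(15,3)·2^(1−C(3,2)) = 455/4 ≈ 113.750.


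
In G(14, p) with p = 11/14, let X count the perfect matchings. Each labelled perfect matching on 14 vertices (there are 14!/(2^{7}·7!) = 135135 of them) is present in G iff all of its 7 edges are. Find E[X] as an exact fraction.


K_14 has 14!/(2^{7}·7!) = 135135 labelled perfect matchings.
For each such perfect matching H, let X_H = 1 if all 7 edges of H are present in G. Then P[X_H = 1] = p^{7} = (11/14)^{7} = 19487171/105413504.
By linearity of expectation: E[X] = Σ_H E[X_H] = 135135 · p^{7} = 135135 · 19487171/105413504 = 376199836155/15059072.
Numerically: E[X] ≈ 2.498e+04.

E[X] = 135135 · (11/14)^{7} = 376199836155/15059072 ≈ 2.498e+04.


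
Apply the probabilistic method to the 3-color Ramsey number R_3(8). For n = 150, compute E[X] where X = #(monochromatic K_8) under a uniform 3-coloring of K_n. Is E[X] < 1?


E[X] = C(150, 8) · 3^{1 − 28} = 5257211409450 · 3^{−27} = 5257211409450/7625597484987.
As a reduced fraction: E[X] = 584134601050/847288609443 ≈ 0.68942.
Is E[X] < 1? YES.
Since E[X] < 1, there exists a 3-coloring of K_{150} with no monochromatic K_8; hence R_3(8) > 150.

E[X] = 584134601050/847288609443 ≈ 0.68942; E[X] < 1, so R_3(8) > 150.


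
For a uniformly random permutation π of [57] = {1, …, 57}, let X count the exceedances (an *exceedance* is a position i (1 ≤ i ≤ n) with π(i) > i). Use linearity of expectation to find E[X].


Write X = Σ_{i=1}^{57} X_i, where X_i = 1_{π(i) > i}.
For each fixed i, π(i) is uniform over {1, …, 57} (marginal of a uniform permutation), so P[π(i) > i] = (n − i)/n. Summing: Σ_{i=1}^{57} (n − i)/n = (0 + 1 + … + 56)/57 = 57(57 − 1)/(2·57) = (57 − 1)/2.
Hence E[X] = Σ_{i=1}^{57} (57 − i)/57 = 28 ≈ 28.000000.

E[X] = 28 = 28.000000.


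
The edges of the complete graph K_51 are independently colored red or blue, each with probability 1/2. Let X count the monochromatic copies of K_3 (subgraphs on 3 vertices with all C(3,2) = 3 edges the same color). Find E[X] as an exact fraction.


Let X = Σ_S X_S over the C(51, 3) = 20825 subsets S of size 3, where X_S = 1 if the K_3 on S is monochromatic.
For a fixed S, the K_3 on S has C(3, 2) = 3 edges. P[all 3 edges red] = (1/2)^3, and likewise for blue, so P[monochromatic] = 2·(1/2)^3 = 2^{1 − 3} = 1/4.
By linearity of expectation: E[X] = C(51, 3) · 2^{1 − 3} = 20825 · 1/4 = 20825/4.
Numerically: E[X] ≈ 5206.250000.

E[X] = C(51,3)·2^(1−C(3,2)) = 20825/4 ≈ 5206.250000.


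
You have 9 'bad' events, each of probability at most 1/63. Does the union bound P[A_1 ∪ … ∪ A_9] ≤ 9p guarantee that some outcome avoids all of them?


Union bound: P[∪_{i=1}^{9} A_i] ≤ Σ_i P[A_i] ≤ 9·p = 9·(1/63) = 1/7.
Numerically: 1/7 ≈ 0.1428571.
Is 1/7 < 1? YES.
Since P[∪ A_i] ≤ 1/7 < 1, the complement has P[∩ A_i^c] ≥ 1 − 1/7 = 6/7 > 0, so some outcome avoids every A_i.

9·p = 1/7 ≈ 0.1428571; existence CERTIFIED by the union bound.
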